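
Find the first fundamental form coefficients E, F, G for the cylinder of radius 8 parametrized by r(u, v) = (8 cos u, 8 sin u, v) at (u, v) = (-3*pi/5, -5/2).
E = 64;  F = 0;  G = 1

Partials: r_u = (-8*sin(u), 8*cos(u), 0), r_v = (0, 0, 1). As functions of (u, v):
  E = r_u · r_u = 64,
  F = r_u · r_v = 0,
  G = r_v · r_v = 1.
Evaluating at (u, v) = (-3*pi/5, -5/2): E = 64, F = 0, G = 1.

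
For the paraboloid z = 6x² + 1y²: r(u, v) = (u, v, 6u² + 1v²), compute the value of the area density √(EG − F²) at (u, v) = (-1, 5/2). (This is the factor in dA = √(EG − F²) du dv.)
√(EG − F²)|_{(-1, 5/2)} = sqrt(170)

E = 144*u^2 + 1, F = 24*u*v, G = 4*v^2 + 1, so EG − F² = 144*u^2 + 4*v^2 + 1. Taking the positive square root: √(EG − F²) = sqrt(144*u^2 + 4*v^2 + 1). At (u, v) = (-1, 5/2): sqrt(170).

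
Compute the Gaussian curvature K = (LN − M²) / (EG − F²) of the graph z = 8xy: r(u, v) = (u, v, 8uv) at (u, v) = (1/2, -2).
K = -64/74529

Coefficients of the first fundamental form: E = 64*v^2 + 1, F = 64*u*v, G = 64*u^2 + 1.
Coefficients of the second fundamental form: L = 0, M = 8/sqrt(64*u^2 + 64*v^2 + 1), N = 0.
Assemble K = (LN − M²)/(EG − F²) = -64/(4096*u^4 + 8192*u^2*v^2 + 128*u^2 + 4096*v^4 + 128*v^2 + 1). At (u, v) = (1/2, -2): K = -64/74529.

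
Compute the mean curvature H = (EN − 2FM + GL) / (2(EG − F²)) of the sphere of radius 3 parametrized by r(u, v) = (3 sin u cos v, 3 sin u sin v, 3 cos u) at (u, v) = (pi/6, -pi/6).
H = -1/3

With E = 9, F = 0, G = 9*sin(u)^2, L = -3*sin(u)/Abs(sin(u)), M = 0, N = -3*sin(u)^3/Abs(sin(u)), assemble
  H = (EN − 2FM + GL) / (2(EG − F²)) = -sin(u)/(3*Abs(sin(u))).
At (u, v) = (pi/6, -pi/6): H = -1/3.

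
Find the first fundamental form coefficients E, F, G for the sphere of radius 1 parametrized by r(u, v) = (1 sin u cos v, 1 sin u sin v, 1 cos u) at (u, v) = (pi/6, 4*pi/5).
E = 1;  F = 0;  G = 1/4

Partials: r_u = (cos(u)*cos(v), sin(v)*cos(u), -sin(u)), r_v = (-sin(u)*sin(v), sin(u)*cos(v), 0). As functions of (u, v):
  E = r_u · r_u = 1,
  F = r_u · r_v = 0,
  G = r_v · r_v = sin(u)^2.
Evaluating at (u, v) = (pi/6, 4*pi/5): E = 1, F = 0, G = 1/4.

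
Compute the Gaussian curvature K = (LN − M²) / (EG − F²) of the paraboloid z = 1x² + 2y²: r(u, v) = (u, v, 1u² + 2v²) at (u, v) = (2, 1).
K = 8/1089

Coefficients of the first fundamental form: E = 4*u^2 + 1, F = 8*u*v, G = 16*v^2 + 1.
Coefficients of the second fundamental form: L = 2/sqrt(4*u^2 + 16*v^2 + 1), M = 0, N = 4/sqrt(4*u^2 + 16*v^2 + 1).
Assemble K = (LN − M²)/(EG − F²) = 8/(16*u^4 + 128*u^2*v^2 + 8*u^2 + 256*v^4 + 32*v^2 + 1). At (u, v) = (2, 1): K = 8/1089.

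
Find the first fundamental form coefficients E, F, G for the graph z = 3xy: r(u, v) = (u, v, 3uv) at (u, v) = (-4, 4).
E = 145;  F = -144;  G = 145

Partials: r_u = (1, 0, 3*v), r_v = (0, 1, 3*u). As functions of (u, v):
  E = r_u · r_u = 9*v^2 + 1,
  F = r_u · r_v = 9*u*v,
  G = r_v · r_v = 9*u^2 + 1.
Evaluating at (u, v) = (-4, 4): E = 145, F = -144, G = 145.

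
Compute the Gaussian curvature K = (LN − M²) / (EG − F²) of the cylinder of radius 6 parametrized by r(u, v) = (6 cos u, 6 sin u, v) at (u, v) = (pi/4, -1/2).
K = 0

Coefficients of the first fundamental form: E = 36, F = 0, G = 1.
Coefficients of the second fundamental form: L = -6, M = 0, N = 0.
Assemble K = (LN − M²)/(EG − F²) = 0. At (u, v) = (pi/4, -1/2): K = 0.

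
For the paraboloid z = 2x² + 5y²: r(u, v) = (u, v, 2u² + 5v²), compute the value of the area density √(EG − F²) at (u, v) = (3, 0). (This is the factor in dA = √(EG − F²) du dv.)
√(EG − F²)|_{(3, 0)} = sqrt(145)

E = 16*u^2 + 1, F = 40*u*v, G = 100*v^2 + 1, so EG − F² = 16*u^2 + 100*v^2 + 1. Taking the positive square root: √(EG − F²) = sqrt(16*u^2 + 100*v^2 + 1). At (u, v) = (3, 0): sqrt(145).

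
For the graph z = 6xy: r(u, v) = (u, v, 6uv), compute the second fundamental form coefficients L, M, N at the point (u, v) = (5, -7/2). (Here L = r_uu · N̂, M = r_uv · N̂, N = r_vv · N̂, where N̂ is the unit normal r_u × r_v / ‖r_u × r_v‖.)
L = 0;  M = 3*sqrt(1342)/671;  N = 0

Compute the unit normal N̂(u, v) = (-6*v/sqrt(36*u^2 + 36*v^2 + 1), -6*u/sqrt(36*u^2 + 36*v^2 + 1), 1/sqrt(36*u^2 + 36*v^2 + 1)), and the second partials r_uu, r_uv, r_vv. Take dot products:
  L(u, v) = r_uu · N̂ = 0,
  M(u, v) = r_uv · N̂ = 6/sqrt(36*u^2 + 36*v^2 + 1),
  N(u, v) = r_vv · N̂ = 0.
Evaluating at (u, v) = (5, -7/2):
  L = 0, M = 3*sqrt(1342)/671, N = 0.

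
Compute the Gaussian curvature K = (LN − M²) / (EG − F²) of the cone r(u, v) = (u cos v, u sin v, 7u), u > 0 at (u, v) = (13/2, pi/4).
K = 0

Coefficients of the first fundamental form: E = 50, F = 0, G = u^2.
Coefficients of the second fundamental form: L = 0, M = 0, N = 7*sqrt(2)*u^2/(10*Abs(u)).
Assemble K = (LN − M²)/(EG − F²) = 0. At (u, v) = (13/2, pi/4): K = 0.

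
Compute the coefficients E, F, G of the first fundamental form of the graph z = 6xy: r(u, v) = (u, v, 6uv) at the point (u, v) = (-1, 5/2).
E = 226;  F = -90;  G = 37

Partials: r_u = (1, 0, 6*v), r_v = (0, 1, 6*u). As functions of (u, v):
  E = r_u · r_u = 36*v^2 + 1,
  F = r_u · r_v = 36*u*v,
  G = r_v · r_v = 36*u^2 + 1.
Evaluating at (u, v) = (-1, 5/2): E = 226, F = -90, G = 37.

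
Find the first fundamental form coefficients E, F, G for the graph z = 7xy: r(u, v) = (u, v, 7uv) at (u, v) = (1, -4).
E = 785;  F = -196;  G = 50

Partials: r_u = (1, 0, 7*v), r_v = (0, 1, 7*u). As functions of (u, v):
  E = r_u · r_u = 49*v^2 + 1,
  F = r_u · r_v = 49*u*v,
  G = r_v · r_v = 49*u^2 + 1.
Evaluating at (u, v) = (1, -4): E = 785, F = -196, G = 50.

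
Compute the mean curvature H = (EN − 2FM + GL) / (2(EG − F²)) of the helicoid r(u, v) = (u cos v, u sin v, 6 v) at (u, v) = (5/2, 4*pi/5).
H = 0

With E = 1, F = 0, G = u^2 + 36, L = 0, M = -6/sqrt(u^2 + 36), N = 0, assemble
  H = (EN − 2FM + GL) / (2(EG − F²)) = 0.
At (u, v) = (5/2, 4*pi/5): H = 0.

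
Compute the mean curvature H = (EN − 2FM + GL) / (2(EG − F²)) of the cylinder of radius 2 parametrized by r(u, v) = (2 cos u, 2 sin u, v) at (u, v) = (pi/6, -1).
H = -1/4

With E = 4, F = 0, G = 1, L = -2, M = 0, N = 0, assemble
  H = (EN − 2FM + GL) / (2(EG − F²)) = -1/4.
At (u, v) = (pi/6, -1): H = -1/4.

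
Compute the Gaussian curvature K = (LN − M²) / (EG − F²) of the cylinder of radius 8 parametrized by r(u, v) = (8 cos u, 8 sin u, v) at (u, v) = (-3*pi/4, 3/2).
K = 0

Coefficients of the first fundamental form: E = 64, F = 0, G = 1.
Coefficients of the second fundamental form: L = -8, M = 0, N = 0.
Assemble K = (LN − M²)/(EG − F²) = 0. At (u, v) = (-3*pi/4, 3/2): K = 0.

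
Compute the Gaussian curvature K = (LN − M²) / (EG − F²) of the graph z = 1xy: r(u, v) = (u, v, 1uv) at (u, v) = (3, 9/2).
K = -16/14641

Coefficients of the first fundamental form: E = v^2 + 1, F = u*v, G = u^2 + 1.
Coefficients of the second fundamental form: L = 0, M = 1/sqrt(u^2 + v^2 + 1), N = 0.
Assemble K = (LN − M²)/(EG − F²) = 1/((u^2*v^2 - (u^2 + 1)*(v^2 + 1))*(u^2 + v^2 + 1)). At (u, v) = (3, 9/2): K = -16/14641.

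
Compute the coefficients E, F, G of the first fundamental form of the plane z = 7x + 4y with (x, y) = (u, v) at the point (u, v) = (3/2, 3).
E = 50;  F = 28;  G = 17

Partials: r_u = (1, 0, 7), r_v = (0, 1, 4). As functions of (u, v):
  E = r_u · r_u = 50,
  F = r_u · r_v = 28,
  G = r_v · r_v = 17.
Evaluating at (u, v) = (3/2, 3): E = 50, F = 28, G = 17.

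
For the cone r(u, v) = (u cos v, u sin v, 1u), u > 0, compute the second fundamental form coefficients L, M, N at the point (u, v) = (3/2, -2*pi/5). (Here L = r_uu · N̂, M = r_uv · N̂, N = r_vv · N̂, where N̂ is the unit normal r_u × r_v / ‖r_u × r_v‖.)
L = 0;  M = 0;  N = 3*sqrt(2)/4

Compute the unit normal N̂(u, v) = (-sqrt(2)*u*cos(v)/(2*Abs(u)), -sqrt(2)*u*sin(v)/(2*Abs(u)), sqrt(2)*u/(2*Abs(u))), and the second partials r_uu, r_uv, r_vv. Take dot products:
  L(u, v) = r_uu · N̂ = 0,
  M(u, v) = r_uv · N̂ = 0,
  N(u, v) = r_vv · N̂ = sqrt(2)*u^2/(2*Abs(u)).
Evaluating at (u, v) = (3/2, -2*pi/5):
  L = 0, M = 0, N = 3*sqrt(2)/4.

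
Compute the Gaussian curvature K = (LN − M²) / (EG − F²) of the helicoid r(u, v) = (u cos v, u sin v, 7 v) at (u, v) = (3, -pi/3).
K = -49/3364

Coefficients of the first fundamental form: E = 1, F = 0, G = u^2 + 49.
Coefficients of the second fundamental form: L = 0, M = -7/sqrt(u^2 + 49), N = 0.
Assemble K = (LN − M²)/(EG − F²) = -49/(u^2 + 49)^2. At (u, v) = (3, -pi/3): K = -49/3364.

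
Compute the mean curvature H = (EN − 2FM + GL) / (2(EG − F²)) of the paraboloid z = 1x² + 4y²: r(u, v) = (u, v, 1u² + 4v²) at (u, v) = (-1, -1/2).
H = 37*sqrt(21)/441

With E = 4*u^2 + 1, F = 16*u*v, G = 64*v^2 + 1, L = 2/sqrt(4*u^2 + 64*v^2 + 1), M = 0, N = 8/sqrt(4*u^2 + 64*v^2 + 1), assemble
  H = (EN − 2FM + GL) / (2(EG − F²)) = (16*u^2 + 64*v^2 + 5)/(4*u^2 + 64*v^2 + 1)^(3/2).
At (u, v) = (-1, -1/2): H = 37*sqrt(21)/441.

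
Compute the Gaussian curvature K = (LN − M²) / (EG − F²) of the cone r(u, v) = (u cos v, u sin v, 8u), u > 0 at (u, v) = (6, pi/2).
K = 0

Coefficients of the first fundamental form: E = 65, F = 0, G = u^2.
Coefficients of the second fundamental form: L = 0, M = 0, N = 8*sqrt(65)*u^2/(65*Abs(u)).
Assemble K = (LN − M²)/(EG − F²) = 0. At (u, v) = (6, pi/2): K = 0.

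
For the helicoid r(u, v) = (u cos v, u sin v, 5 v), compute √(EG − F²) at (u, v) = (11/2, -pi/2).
√(EG − F²)|_{(11/2, -pi/2)} = sqrt(221)/2

E = 1, F = 0, G = u^2 + 25; EG − F² = u^2 + 25; √(EG − F²) = sqrt(u^2 + 25). At the given point: sqrt(221)/2.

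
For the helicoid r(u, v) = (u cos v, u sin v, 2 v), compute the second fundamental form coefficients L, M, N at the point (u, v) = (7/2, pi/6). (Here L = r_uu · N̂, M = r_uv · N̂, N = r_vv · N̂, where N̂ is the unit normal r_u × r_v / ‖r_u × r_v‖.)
L = 0;  M = -4*sqrt(65)/65;  N = 0

Compute the unit normal N̂(u, v) = (2*sin(v)/sqrt(u^2 + 4), -2*cos(v)/sqrt(u^2 + 4), u/sqrt(u^2 + 4)), and the second partials r_uu, r_uv, r_vv. Take dot products:
  L(u, v) = r_uu · N̂ = 0,
  M(u, v) = r_uv · N̂ = -2/sqrt(u^2 + 4),
  N(u, v) = r_vv · N̂ = 0.
Evaluating at (u, v) = (7/2, pi/6):
  L = 0, M = -4*sqrt(65)/65, N = 0.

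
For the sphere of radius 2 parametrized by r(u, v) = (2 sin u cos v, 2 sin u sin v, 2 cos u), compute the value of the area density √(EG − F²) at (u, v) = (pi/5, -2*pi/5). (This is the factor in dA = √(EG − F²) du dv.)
√(EG − F²)|_{(pi/5, -2*pi/5)} = sqrt(10 - 2*sqrt(5))

E = 4, F = 0, G = 4*sin(u)^2, so EG − F² = 16*sin(u)^2. Taking the positive square root: √(EG − F²) = 4*Abs(sin(u)). At (u, v) = (pi/5, -2*pi/5): sqrt(10 - 2*sqrt(5)).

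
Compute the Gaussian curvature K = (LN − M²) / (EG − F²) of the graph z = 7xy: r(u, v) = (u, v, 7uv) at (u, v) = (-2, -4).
K = -49/962361

Coefficients of the first fundamental form: E = 49*v^2 + 1, F = 49*u*v, G = 49*u^2 + 1.
Coefficients of the second fundamental form: L = 0, M = 7/sqrt(49*u^2 + 49*v^2 + 1), N = 0.
Assemble K = (LN − M²)/(EG − F²) = -49/(2401*u^4 + 4802*u^2*v^2 + 98*u^2 + 2401*v^4 + 98*v^2 + 1). At (u, v) = (-2, -4): K = -49/962361.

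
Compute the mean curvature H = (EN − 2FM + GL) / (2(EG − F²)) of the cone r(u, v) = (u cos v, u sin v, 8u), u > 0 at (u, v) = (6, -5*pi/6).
H = 2*sqrt(65)/195

With E = 65, F = 0, G = u^2, L = 0, M = 0, N = 8*sqrt(65)*u^2/(65*Abs(u)), assemble
  H = (EN − 2FM + GL) / (2(EG − F²)) = 4*sqrt(65)/(65*Abs(u)).
At (u, v) = (6, -5*pi/6): H = 2*sqrt(65)/195.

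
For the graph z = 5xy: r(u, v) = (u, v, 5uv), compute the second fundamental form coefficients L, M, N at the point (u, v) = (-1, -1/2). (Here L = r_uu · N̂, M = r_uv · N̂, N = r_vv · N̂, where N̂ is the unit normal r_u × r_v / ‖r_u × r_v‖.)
L = 0;  M = 10*sqrt(129)/129;  N = 0

Compute the unit normal N̂(u, v) = (-5*v/sqrt(25*u^2 + 25*v^2 + 1), -5*u/sqrt(25*u^2 + 25*v^2 + 1), 1/sqrt(25*u^2 + 25*v^2 + 1)), and the second partials r_uu, r_uv, r_vv. Take dot products:
  L(u, v) = r_uu · N̂ = 0,
  M(u, v) = r_uv · N̂ = 5/sqrt(25*u^2 + 25*v^2 + 1),
  N(u, v) = r_vv · N̂ = 0.
Evaluating at (u, v) = (-1, -1/2):
  L = 0, M = 10*sqrt(129)/129, N = 0.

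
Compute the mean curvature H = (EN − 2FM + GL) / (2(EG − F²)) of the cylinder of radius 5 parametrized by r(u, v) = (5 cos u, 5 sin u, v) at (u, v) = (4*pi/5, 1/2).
H = -1/10

With E = 25, F = 0, G = 1, L = -5, M = 0, N = 0, assemble
  H = (EN − 2FM + GL) / (2(EG − F²)) = -1/10.
At (u, v) = (4*pi/5, 1/2): H = -1/10.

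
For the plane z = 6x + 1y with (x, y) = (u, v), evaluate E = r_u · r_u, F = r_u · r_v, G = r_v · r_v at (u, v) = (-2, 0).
E = 37;  F = 6;  G = 2

Partials: r_u = (1, 0, 6), r_v = (0, 1, 1). As functions of (u, v):
  E = r_u · r_u = 37,
  F = r_u · r_v = 6,
  G = r_v · r_v = 2.
Evaluating at (u, v) = (-2, 0): E = 37, F = 6, G = 2.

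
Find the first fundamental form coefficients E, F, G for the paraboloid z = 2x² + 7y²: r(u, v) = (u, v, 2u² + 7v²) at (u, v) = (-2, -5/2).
E = 65;  F = 280;  G = 1226

Partials: r_u = (1, 0, 4*u), r_v = (0, 1, 14*v). As functions of (u, v):
  E = r_u · r_u = 16*u^2 + 1,
  F = r_u · r_v = 56*u*v,
  G = r_v · r_v = 196*v^2 + 1.
Evaluating at (u, v) = (-2, -5/2): E = 65, F = 280, G = 1226.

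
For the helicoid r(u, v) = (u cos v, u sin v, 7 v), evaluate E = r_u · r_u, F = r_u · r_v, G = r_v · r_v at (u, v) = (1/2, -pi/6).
E = 1;  F = 0;  G = 197/4

Partials: r_u = (cos(v), sin(v), 0), r_v = (-u*sin(v), u*cos(v), 7). As functions of (u, v):
  E = r_u · r_u = 1,
  F = r_u · r_v = 0,
  G = r_v · r_v = u^2 + 49.
Evaluating at (u, v) = (1/2, -pi/6): E = 1, F = 0, G = 197/4.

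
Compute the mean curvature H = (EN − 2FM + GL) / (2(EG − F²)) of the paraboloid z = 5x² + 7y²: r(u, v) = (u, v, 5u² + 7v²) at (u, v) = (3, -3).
H = 1164*sqrt(2665)/546325

With E = 100*u^2 + 1, F = 140*u*v, G = 196*v^2 + 1, L = 10/sqrt(100*u^2 + 196*v^2 + 1), M = 0, N = 14/sqrt(100*u^2 + 196*v^2 + 1), assemble
  H = (EN − 2FM + GL) / (2(EG − F²)) = 4*(175*u^2 + 245*v^2 + 3)/(100*u^2 + 196*v^2 + 1)^(3/2).
At (u, v) = (3, -3): H = 1164*sqrt(2665)/546325.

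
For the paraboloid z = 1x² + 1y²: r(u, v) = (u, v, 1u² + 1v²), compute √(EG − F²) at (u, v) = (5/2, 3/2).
√(EG − F²)|_{(5/2, 3/2)} = sqrt(35)

E = 4*u^2 + 1, F = 4*u*v, G = 4*v^2 + 1; EG − F² = 4*u^2 + 4*v^2 + 1; √(EG − F²) = sqrt(4*u^2 + 4*v^2 + 1). At the given point: sqrt(35).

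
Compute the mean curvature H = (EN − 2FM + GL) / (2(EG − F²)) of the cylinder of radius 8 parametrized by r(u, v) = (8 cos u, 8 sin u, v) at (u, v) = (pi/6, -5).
H = -1/16

With E = 64, F = 0, G = 1, L = -8, M = 0, N = 0, assemble
  H = (EN − 2FM + GL) / (2(EG − F²)) = -1/16.
At (u, v) = (pi/6, -5): H = -1/16.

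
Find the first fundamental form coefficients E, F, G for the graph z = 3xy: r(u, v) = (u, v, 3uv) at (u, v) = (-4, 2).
E = 37;  F = -72;  G = 145

Partials: r_u = (1, 0, 3*v), r_v = (0, 1, 3*u). As functions of (u, v):
  E = r_u · r_u = 9*v^2 + 1,
  F = r_u · r_v = 9*u*v,
  G = r_v · r_v = 9*u^2 + 1.
Evaluating at (u, v) = (-4, 2): E = 37, F = -72, G = 145.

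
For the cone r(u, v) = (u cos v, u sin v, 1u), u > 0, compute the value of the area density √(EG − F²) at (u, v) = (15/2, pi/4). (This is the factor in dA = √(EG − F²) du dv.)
√(EG − F²)|_{(15/2, pi/4)} = 15*sqrt(2)/2

E = 2, F = 0, G = u^2, so EG − F² = 2*u^2. Taking the positive square root: √(EG − F²) = sqrt(2)*Abs(u). At (u, v) = (15/2, pi/4): 15*sqrt(2)/2.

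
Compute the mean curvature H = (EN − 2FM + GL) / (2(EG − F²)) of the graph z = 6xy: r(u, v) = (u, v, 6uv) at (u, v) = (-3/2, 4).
H = 324*sqrt(658)/108241

With E = 36*v^2 + 1, F = 36*u*v, G = 36*u^2 + 1, L = 0, M = 6/sqrt(36*u^2 + 36*v^2 + 1), N = 0, assemble
  H = (EN − 2FM + GL) / (2(EG − F²)) = -216*u*v/(36*u^2 + 36*v^2 + 1)^(3/2).
At (u, v) = (-3/2, 4): H = 324*sqrt(658)/108241.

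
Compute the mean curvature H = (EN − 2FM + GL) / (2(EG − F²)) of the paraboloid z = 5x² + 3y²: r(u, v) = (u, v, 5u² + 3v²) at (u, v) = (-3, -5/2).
H = 3833*sqrt(1126)/1267876

With E = 100*u^2 + 1, F = 60*u*v, G = 36*v^2 + 1, L = 10/sqrt(100*u^2 + 36*v^2 + 1), M = 0, N = 6/sqrt(100*u^2 + 36*v^2 + 1), assemble
  H = (EN − 2FM + GL) / (2(EG − F²)) = 4*(75*u^2 + 45*v^2 + 2)/(100*u^2 + 36*v^2 + 1)^(3/2).
At (u, v) = (-3, -5/2): H = 3833*sqrt(1126)/1267876.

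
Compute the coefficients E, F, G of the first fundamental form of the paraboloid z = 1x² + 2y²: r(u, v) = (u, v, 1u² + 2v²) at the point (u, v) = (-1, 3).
E = 5;  F = -24;  G = 145

Partials: r_u = (1, 0, 2*u), r_v = (0, 1, 4*v). As functions of (u, v):
  E = r_u · r_u = 4*u^2 + 1,
  F = r_u · r_v = 8*u*v,
  G = r_v · r_v = 16*v^2 + 1.
Evaluating at (u, v) = (-1, 3): E = 5, F = -24, G = 145.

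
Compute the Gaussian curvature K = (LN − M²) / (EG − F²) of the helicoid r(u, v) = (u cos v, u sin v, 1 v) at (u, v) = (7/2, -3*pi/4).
K = -16/2809

Coefficients of the first fundamental form: E = 1, F = 0, G = u^2 + 1.
Coefficients of the second fundamental form: L = 0, M = -1/sqrt(u^2 + 1), N = 0.
Assemble K = (LN − M²)/(EG − F²) = -1/(u^2 + 1)^2. At (u, v) = (7/2, -3*pi/4): K = -16/2809.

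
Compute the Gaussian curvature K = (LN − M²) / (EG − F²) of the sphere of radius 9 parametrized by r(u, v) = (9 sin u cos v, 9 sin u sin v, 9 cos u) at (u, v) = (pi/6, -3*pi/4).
K = 1/81

Coefficients of the first fundamental form: E = 81, F = 0, G = 81*sin(u)^2.
Coefficients of the second fundamental form: L = -9*sin(u)/Abs(sin(u)), M = 0, N = -9*sin(u)^3/Abs(sin(u)).
Assemble K = (LN − M²)/(EG − F²) = 1/81. At (u, v) = (pi/6, -3*pi/4): K = 1/81.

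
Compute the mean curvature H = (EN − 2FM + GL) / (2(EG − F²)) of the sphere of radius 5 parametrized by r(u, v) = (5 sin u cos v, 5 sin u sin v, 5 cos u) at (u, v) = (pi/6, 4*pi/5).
H = -1/5

With E = 25, F = 0, G = 25*sin(u)^2, L = -5*sin(u)/Abs(sin(u)), M = 0, N = -5*sin(u)^3/Abs(sin(u)), assemble
  H = (EN − 2FM + GL) / (2(EG − F²)) = -sin(u)/(5*Abs(sin(u))).
At (u, v) = (pi/6, 4*pi/5): H = -1/5.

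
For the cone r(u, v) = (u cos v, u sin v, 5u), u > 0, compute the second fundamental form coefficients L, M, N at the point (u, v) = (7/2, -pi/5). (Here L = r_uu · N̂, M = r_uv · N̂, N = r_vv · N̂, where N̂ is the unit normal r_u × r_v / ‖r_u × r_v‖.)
L = 0;  M = 0;  N = 35*sqrt(26)/52

Compute the unit normal N̂(u, v) = (-5*sqrt(26)*u*cos(v)/(26*Abs(u)), -5*sqrt(26)*u*sin(v)/(26*Abs(u)), sqrt(26)*u/(26*Abs(u))), and the second partials r_uu, r_uv, r_vv. Take dot products:
  L(u, v) = r_uu · N̂ = 0,
  M(u, v) = r_uv · N̂ = 0,
  N(u, v) = r_vv · N̂ = 5*sqrt(26)*u^2/(26*Abs(u)).
Evaluating at (u, v) = (7/2, -pi/5):
  L = 0, M = 0, N = 35*sqrt(26)/52.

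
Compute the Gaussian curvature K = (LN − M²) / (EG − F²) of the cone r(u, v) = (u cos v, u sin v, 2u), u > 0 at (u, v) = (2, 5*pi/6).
K = 0

Coefficients of the first fundamental form: E = 5, F = 0, G = u^2.
Coefficients of the second fundamental form: L = 0, M = 0, N = 2*sqrt(5)*u^2/(5*Abs(u)).
Assemble K = (LN − M²)/(EG − F²) = 0. At (u, v) = (2, 5*pi/6): K = 0.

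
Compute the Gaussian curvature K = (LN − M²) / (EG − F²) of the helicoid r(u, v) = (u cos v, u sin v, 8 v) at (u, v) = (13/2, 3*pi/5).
K = -1024/180625

Coefficients of the first fundamental form: E = 1, F = 0, G = u^2 + 64.
Coefficients of the second fundamental form: L = 0, M = -8/sqrt(u^2 + 64), N = 0.
Assemble K = (LN − M²)/(EG − F²) = -64/(u^2 + 64)^2. At (u, v) = (13/2, 3*pi/5): K = -1024/180625.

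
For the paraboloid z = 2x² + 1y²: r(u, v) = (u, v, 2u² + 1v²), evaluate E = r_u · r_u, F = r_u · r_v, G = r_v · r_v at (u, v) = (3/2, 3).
E = 37;  F = 36;  G = 37

Partials: r_u = (1, 0, 4*u), r_v = (0, 1, 2*v). As functions of (u, v):
  E = r_u · r_u = 16*u^2 + 1,
  F = r_u · r_v = 8*u*v,
  G = r_v · r_v = 4*v^2 + 1.
Evaluating at (u, v) = (3/2, 3): E = 37, F = 36, G = 37.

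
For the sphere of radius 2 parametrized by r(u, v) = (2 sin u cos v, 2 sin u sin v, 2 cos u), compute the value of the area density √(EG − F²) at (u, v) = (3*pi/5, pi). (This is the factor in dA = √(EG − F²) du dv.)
√(EG − F²)|_{(3*pi/5, pi)} = sqrt(2*sqrt(5) + 10)

E = 4, F = 0, G = 4*sin(u)^2, so EG − F² = 16*sin(u)^2. Taking the positive square root: √(EG − F²) = 4*Abs(sin(u)). At (u, v) = (3*pi/5, pi): sqrt(2*sqrt(5) + 10).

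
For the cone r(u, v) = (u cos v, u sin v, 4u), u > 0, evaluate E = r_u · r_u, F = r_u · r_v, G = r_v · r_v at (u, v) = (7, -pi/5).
E = 17;  F = 0;  G = 49

Partials: r_u = (cos(v), sin(v), 4), r_v = (-u*sin(v), u*cos(v), 0). As functions of (u, v):
  E = r_u · r_u = 17,
  F = r_u · r_v = 0,
  G = r_v · r_v = u^2.
Evaluating at (u, v) = (7, -pi/5): E = 17, F = 0, G = 49.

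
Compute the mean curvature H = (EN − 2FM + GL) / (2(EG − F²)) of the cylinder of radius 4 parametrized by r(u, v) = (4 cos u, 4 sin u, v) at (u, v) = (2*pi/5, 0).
H = -1/8

With E = 16, F = 0, G = 1, L = -4, M = 0, N = 0, assemble
  H = (EN − 2FM + GL) / (2(EG − F²)) = -1/8.
At (u, v) = (2*pi/5, 0): H = -1/8.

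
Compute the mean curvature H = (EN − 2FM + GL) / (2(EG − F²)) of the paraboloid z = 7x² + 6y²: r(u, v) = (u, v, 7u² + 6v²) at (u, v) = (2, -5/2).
H = 11017*sqrt(1685)/2839225

With E = 196*u^2 + 1, F = 168*u*v, G = 144*v^2 + 1, L = 14/sqrt(196*u^2 + 144*v^2 + 1), M = 0, N = 12/sqrt(196*u^2 + 144*v^2 + 1), assemble
  H = (EN − 2FM + GL) / (2(EG − F²)) = (1176*u^2 + 1008*v^2 + 13)/(196*u^2 + 144*v^2 + 1)^(3/2).
At (u, v) = (2, -5/2): H = 11017*sqrt(1685)/2839225.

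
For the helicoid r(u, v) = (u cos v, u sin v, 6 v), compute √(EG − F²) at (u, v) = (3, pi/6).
√(EG − F²)|_{(3, pi/6)} = 3*sqrt(5)

E = 1, F = 0, G = u^2 + 36; EG − F² = u^2 + 36; √(EG − F²) = sqrt(u^2 + 36). At the given point: 3*sqrt(5).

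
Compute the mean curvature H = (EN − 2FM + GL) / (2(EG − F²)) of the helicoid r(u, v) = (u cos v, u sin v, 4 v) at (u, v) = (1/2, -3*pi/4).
H = 0

With E = 1, F = 0, G = u^2 + 16, L = 0, M = -4/sqrt(u^2 + 16), N = 0, assemble
  H = (EN − 2FM + GL) / (2(EG − F²)) = 0.
At (u, v) = (1/2, -3*pi/4): H = 0.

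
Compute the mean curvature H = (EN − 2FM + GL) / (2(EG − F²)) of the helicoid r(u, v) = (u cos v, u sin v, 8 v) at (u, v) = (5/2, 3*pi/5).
H = 0

With E = 1, F = 0, G = u^2 + 64, L = 0, M = -8/sqrt(u^2 + 64), N = 0, assemble
  H = (EN − 2FM + GL) / (2(EG − F²)) = 0.
At (u, v) = (5/2, 3*pi/5): H = 0.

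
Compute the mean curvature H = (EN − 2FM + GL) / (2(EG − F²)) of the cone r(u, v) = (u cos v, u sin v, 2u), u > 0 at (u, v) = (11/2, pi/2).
H = 2*sqrt(5)/55

With E = 5, F = 0, G = u^2, L = 0, M = 0, N = 2*sqrt(5)*u^2/(5*Abs(u)), assemble
  H = (EN − 2FM + GL) / (2(EG − F²)) = sqrt(5)/(5*Abs(u)).
At (u, v) = (11/2, pi/2): H = 2*sqrt(5)/55.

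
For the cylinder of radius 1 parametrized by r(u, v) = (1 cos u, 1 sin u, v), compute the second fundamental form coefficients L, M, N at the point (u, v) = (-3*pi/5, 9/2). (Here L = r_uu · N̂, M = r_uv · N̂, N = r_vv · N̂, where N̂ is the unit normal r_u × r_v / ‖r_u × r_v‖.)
L = -1;  M = 0;  N = 0

Compute the unit normal N̂(u, v) = (cos(u), sin(u), 0), and the second partials r_uu, r_uv, r_vv. Take dot products:
  L(u, v) = r_uu · N̂ = -1,
  M(u, v) = r_uv · N̂ = 0,
  N(u, v) = r_vv · N̂ = 0.
Evaluating at (u, v) = (-3*pi/5, 9/2):
  L = -1, M = 0, N = 0.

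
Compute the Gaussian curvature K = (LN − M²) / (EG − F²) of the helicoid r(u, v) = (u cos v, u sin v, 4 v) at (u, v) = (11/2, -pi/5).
K = -256/34225

Coefficients of the first fundamental form: E = 1, F = 0, G = u^2 + 16.
Coefficients of the second fundamental form: L = 0, M = -4/sqrt(u^2 + 16), N = 0.
Assemble K = (LN − M²)/(EG − F²) = -16/(u^2 + 16)^2. At (u, v) = (11/2, -pi/5): K = -256/34225.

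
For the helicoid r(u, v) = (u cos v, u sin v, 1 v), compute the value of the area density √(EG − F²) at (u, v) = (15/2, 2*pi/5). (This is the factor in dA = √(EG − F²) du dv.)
√(EG − F²)|_{(15/2, 2*pi/5)} = sqrt(229)/2

E = 1, F = 0, G = u^2 + 1, so EG − F² = u^2 + 1. Taking the positive square root: √(EG − F²) = sqrt(u^2 + 1). At (u, v) = (15/2, 2*pi/5): sqrt(229)/2.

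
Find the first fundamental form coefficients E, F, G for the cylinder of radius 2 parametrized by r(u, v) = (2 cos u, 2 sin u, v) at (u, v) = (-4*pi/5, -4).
E = 4;  F = 0;  G = 1

Partials: r_u = (-2*sin(u), 2*cos(u), 0), r_v = (0, 0, 1). As functions of (u, v):
  E = r_u · r_u = 4,
  F = r_u · r_v = 0,
  G = r_v · r_v = 1.
Evaluating at (u, v) = (-4*pi/5, -4): E = 4, F = 0, G = 1.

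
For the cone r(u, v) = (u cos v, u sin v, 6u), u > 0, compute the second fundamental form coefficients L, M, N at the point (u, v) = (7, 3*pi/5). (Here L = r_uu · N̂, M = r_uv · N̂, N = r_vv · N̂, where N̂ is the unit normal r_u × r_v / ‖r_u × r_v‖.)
L = 0;  M = 0;  N = 42*sqrt(37)/37

Compute the unit normal N̂(u, v) = (-6*sqrt(37)*u*cos(v)/(37*Abs(u)), -6*sqrt(37)*u*sin(v)/(37*Abs(u)), sqrt(37)*u/(37*Abs(u))), and the second partials r_uu, r_uv, r_vv. Take dot products:
  L(u, v) = r_uu · N̂ = 0,
  M(u, v) = r_uv · N̂ = 0,
  N(u, v) = r_vv · N̂ = 6*sqrt(37)*u^2/(37*Abs(u)).
Evaluating at (u, v) = (7, 3*pi/5):
  L = 0, M = 0, N = 42*sqrt(37)/37.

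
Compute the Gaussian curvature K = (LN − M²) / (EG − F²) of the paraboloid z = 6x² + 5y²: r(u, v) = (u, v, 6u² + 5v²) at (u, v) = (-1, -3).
K = 24/218405

Coefficients of the first fundamental form: E = 144*u^2 + 1, F = 120*u*v, G = 100*v^2 + 1.
Coefficients of the second fundamental form: L = 12/sqrt(144*u^2 + 100*v^2 + 1), M = 0, N = 10/sqrt(144*u^2 + 100*v^2 + 1).
Assemble K = (LN − M²)/(EG − F²) = 120/(20736*u^4 + 28800*u^2*v^2 + 288*u^2 + 10000*v^4 + 200*v^2 + 1). At (u, v) = (-1, -3): K = 24/218405.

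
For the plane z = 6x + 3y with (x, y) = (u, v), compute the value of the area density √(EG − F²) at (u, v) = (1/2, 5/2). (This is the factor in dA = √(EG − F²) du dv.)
√(EG − F²)|_{(1/2, 5/2)} = sqrt(46)

E = 37, F = 18, G = 10, so EG − F² = 46. Taking the positive square root: √(EG − F²) = sqrt(46). At (u, v) = (1/2, 5/2): sqrt(46).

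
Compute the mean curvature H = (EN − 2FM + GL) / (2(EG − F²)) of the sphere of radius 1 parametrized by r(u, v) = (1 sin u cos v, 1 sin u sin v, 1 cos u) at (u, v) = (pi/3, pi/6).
H = -1

With E = 1, F = 0, G = sin(u)^2, L = -sin(u)/Abs(sin(u)), M = 0, N = -sin(u)^3/Abs(sin(u)), assemble
  H = (EN − 2FM + GL) / (2(EG − F²)) = -sin(u)/Abs(sin(u)).
At (u, v) = (pi/3, pi/6): H = -1.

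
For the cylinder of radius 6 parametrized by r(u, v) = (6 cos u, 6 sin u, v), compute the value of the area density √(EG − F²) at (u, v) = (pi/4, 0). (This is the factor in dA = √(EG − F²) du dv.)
√(EG − F²)|_{(pi/4, 0)} = 6

E = 36, F = 0, G = 1, so EG − F² = 36. Taking the positive square root: √(EG − F²) = 6. At (u, v) = (pi/4, 0): 6.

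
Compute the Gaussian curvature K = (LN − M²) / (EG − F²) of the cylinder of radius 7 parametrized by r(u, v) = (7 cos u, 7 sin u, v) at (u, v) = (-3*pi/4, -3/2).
K = 0

Coefficients of the first fundamental form: E = 49, F = 0, G = 1.
Coefficients of the second fundamental form: L = -7, M = 0, N = 0.
Assemble K = (LN − M²)/(EG − F²) = 0. At (u, v) = (-3*pi/4, -3/2): K = 0.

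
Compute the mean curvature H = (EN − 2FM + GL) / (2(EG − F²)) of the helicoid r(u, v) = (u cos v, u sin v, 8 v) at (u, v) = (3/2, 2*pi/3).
H = 0

With E = 1, F = 0, G = u^2 + 64, L = 0, M = -8/sqrt(u^2 + 64), N = 0, assemble
  H = (EN − 2FM + GL) / (2(EG − F²)) = 0.
At (u, v) = (3/2, 2*pi/3): H = 0.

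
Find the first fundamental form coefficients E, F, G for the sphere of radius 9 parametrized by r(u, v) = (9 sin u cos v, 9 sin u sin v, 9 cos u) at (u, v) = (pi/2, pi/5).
E = 81;  F = 0;  G = 81

Partials: r_u = (9*cos(u)*cos(v), 9*sin(v)*cos(u), -9*sin(u)), r_v = (-9*sin(u)*sin(v), 9*sin(u)*cos(v), 0). As functions of (u, v):
  E = r_u · r_u = 81,
  F = r_u · r_v = 0,
  G = r_v · r_v = 81*sin(u)^2.
Evaluating at (u, v) = (pi/2, pi/5): E = 81, F = 0, G = 81.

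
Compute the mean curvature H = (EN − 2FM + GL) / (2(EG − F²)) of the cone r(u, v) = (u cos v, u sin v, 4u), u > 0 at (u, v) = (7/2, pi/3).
H = 4*sqrt(17)/119

With E = 17, F = 0, G = u^2, L = 0, M = 0, N = 4*sqrt(17)*u^2/(17*Abs(u)), assemble
  H = (EN − 2FM + GL) / (2(EG − F²)) = 2*sqrt(17)/(17*Abs(u)).
At (u, v) = (7/2, pi/3): H = 4*sqrt(17)/119.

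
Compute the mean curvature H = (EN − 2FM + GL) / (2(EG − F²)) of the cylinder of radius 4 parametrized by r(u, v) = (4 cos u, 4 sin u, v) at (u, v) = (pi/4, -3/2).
H = -1/8

With E = 16, F = 0, G = 1, L = -4, M = 0, N = 0, assemble
  H = (EN − 2FM + GL) / (2(EG − F²)) = -1/8.
At (u, v) = (pi/4, -3/2): H = -1/8.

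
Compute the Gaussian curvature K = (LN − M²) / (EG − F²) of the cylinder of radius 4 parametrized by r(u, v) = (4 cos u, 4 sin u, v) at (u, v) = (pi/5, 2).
K = 0

Coefficients of the first fundamental form: E = 16, F = 0, G = 1.
Coefficients of the second fundamental form: L = -4, M = 0, N = 0.
Assemble K = (LN − M²)/(EG − F²) = 0. At (u, v) = (pi/5, 2): K = 0.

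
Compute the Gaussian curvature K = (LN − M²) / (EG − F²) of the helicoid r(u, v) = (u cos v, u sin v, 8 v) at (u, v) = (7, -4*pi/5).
K = -64/12769

Coefficients of the first fundamental form: E = 1, F = 0, G = u^2 + 64.
Coefficients of the second fundamental form: L = 0, M = -8/sqrt(u^2 + 64), N = 0.
Assemble K = (LN − M²)/(EG − F²) = -64/(u^2 + 64)^2. At (u, v) = (7, -4*pi/5): K = -64/12769.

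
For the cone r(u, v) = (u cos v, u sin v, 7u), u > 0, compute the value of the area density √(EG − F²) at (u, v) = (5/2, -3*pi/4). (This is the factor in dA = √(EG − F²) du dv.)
√(EG − F²)|_{(5/2, -3*pi/4)} = 25*sqrt(2)/2

E = 50, F = 0, G = u^2, so EG − F² = 50*u^2. Taking the positive square root: √(EG − F²) = 5*sqrt(2)*Abs(u). At (u, v) = (5/2, -3*pi/4): 25*sqrt(2)/2.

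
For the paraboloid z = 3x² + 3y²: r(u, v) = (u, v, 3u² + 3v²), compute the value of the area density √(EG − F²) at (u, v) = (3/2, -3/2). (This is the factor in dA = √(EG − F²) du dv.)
√(EG − F²)|_{(3/2, -3/2)} = sqrt(163)

E = 36*u^2 + 1, F = 36*u*v, G = 36*v^2 + 1, so EG − F² = 36*u^2 + 36*v^2 + 1. Taking the positive square root: √(EG − F²) = sqrt(36*u^2 + 36*v^2 + 1). At (u, v) = (3/2, -3/2): sqrt(163).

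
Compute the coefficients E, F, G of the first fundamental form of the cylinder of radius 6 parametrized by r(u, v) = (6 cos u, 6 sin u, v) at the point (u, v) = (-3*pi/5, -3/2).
E = 36;  F = 0;  G = 1

Partials: r_u = (-6*sin(u), 6*cos(u), 0), r_v = (0, 0, 1). As functions of (u, v):
  E = r_u · r_u = 36,
  F = r_u · r_v = 0,
  G = r_v · r_v = 1.
Evaluating at (u, v) = (-3*pi/5, -3/2): E = 36, F = 0, G = 1.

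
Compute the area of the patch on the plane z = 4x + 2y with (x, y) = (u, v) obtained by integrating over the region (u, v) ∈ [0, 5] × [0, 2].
Area = 10*sqrt(21)

Area = ∫∫ √(EG − F²) du dv with √(EG − F²) = sqrt(21). Integrating over [0, 5] × [0, 2] gives 10*sqrt(21).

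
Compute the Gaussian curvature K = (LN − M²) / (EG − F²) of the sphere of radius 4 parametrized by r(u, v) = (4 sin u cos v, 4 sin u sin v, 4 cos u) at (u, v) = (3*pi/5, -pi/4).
K = 1/16

Coefficients of the first fundamental form: E = 16, F = 0, G = 16*sin(u)^2.
Coefficients of the second fundamental form: L = -4*sin(u)/Abs(sin(u)), M = 0, N = -4*sin(u)^3/Abs(sin(u)).
Assemble K = (LN − M²)/(EG − F²) = 1/16. At (u, v) = (3*pi/5, -pi/4): K = 1/16.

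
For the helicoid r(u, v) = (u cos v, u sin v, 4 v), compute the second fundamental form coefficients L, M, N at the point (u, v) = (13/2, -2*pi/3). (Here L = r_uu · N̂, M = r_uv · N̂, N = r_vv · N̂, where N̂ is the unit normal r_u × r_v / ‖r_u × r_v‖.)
L = 0;  M = -8*sqrt(233)/233;  N = 0

Compute the unit normal N̂(u, v) = (4*sin(v)/sqrt(u^2 + 16), -4*cos(v)/sqrt(u^2 + 16), u/sqrt(u^2 + 16)), and the second partials r_uu, r_uv, r_vv. Take dot products:
  L(u, v) = r_uu · N̂ = 0,
  M(u, v) = r_uv · N̂ = -4/sqrt(u^2 + 16),
  N(u, v) = r_vv · N̂ = 0.
Evaluating at (u, v) = (13/2, -2*pi/3):
  L = 0, M = -8*sqrt(233)/233, N = 0.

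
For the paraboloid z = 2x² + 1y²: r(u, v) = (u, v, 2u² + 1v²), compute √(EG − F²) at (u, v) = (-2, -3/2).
√(EG − F²)|_{(-2, -3/2)} = sqrt(74)

E = 16*u^2 + 1, F = 8*u*v, G = 4*v^2 + 1; EG − F² = 16*u^2 + 4*v^2 + 1; √(EG − F²) = sqrt(16*u^2 + 4*v^2 + 1). At the given point: sqrt(74).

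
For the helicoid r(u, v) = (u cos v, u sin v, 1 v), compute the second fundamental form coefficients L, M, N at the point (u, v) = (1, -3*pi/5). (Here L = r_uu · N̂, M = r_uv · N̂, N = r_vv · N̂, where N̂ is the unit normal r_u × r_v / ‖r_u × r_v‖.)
L = 0;  M = -sqrt(2)/2;  N = 0

Compute the unit normal N̂(u, v) = (sin(v)/sqrt(u^2 + 1), -cos(v)/sqrt(u^2 + 1), u/sqrt(u^2 + 1)), and the second partials r_uu, r_uv, r_vv. Take dot products:
  L(u, v) = r_uu · N̂ = 0,
  M(u, v) = r_uv · N̂ = -1/sqrt(u^2 + 1),
  N(u, v) = r_vv · N̂ = 0.
Evaluating at (u, v) = (1, -3*pi/5):
  L = 0, M = -sqrt(2)/2, N = 0.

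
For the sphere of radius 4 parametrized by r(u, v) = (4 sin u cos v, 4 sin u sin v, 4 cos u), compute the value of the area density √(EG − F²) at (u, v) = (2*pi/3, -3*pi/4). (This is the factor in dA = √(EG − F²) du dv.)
√(EG − F²)|_{(2*pi/3, -3*pi/4)} = 8*sqrt(3)

E = 16, F = 0, G = 16*sin(u)^2, so EG − F² = 256*sin(u)^2. Taking the positive square root: √(EG − F²) = 16*Abs(sin(u)). At (u, v) = (2*pi/3, -3*pi/4): 8*sqrt(3).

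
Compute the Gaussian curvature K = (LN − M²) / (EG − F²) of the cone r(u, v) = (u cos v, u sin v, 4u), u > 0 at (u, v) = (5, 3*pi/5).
K = 0

Coefficients of the first fundamental form: E = 17, F = 0, G = u^2.
Coefficients of the second fundamental form: L = 0, M = 0, N = 4*sqrt(17)*u^2/(17*Abs(u)).
Assemble K = (LN − M²)/(EG − F²) = 0. At (u, v) = (5, 3*pi/5): K = 0.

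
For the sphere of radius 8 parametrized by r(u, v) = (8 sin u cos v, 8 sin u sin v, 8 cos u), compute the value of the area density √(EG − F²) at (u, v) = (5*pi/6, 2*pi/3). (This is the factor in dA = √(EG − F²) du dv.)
√(EG − F²)|_{(5*pi/6, 2*pi/3)} = 32

E = 64, F = 0, G = 64*sin(u)^2, so EG − F² = 4096*sin(u)^2. Taking the positive square root: √(EG − F²) = 64*Abs(sin(u)). At (u, v) = (5*pi/6, 2*pi/3): 32.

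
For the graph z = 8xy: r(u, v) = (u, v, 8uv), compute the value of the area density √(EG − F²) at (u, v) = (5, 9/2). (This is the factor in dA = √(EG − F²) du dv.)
√(EG − F²)|_{(5, 9/2)} = sqrt(2897)

E = 64*v^2 + 1, F = 64*u*v, G = 64*u^2 + 1, so EG − F² = 64*u^2 + 64*v^2 + 1. Taking the positive square root: √(EG − F²) = sqrt(64*u^2 + 64*v^2 + 1). At (u, v) = (5, 9/2): sqrt(2897).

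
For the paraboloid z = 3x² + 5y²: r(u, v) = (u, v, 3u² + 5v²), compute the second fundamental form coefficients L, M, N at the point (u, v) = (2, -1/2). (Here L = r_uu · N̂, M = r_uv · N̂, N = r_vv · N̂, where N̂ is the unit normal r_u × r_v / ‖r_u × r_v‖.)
L = 3*sqrt(170)/85;  M = 0;  N = sqrt(170)/17

Compute the unit normal N̂(u, v) = (-6*u/sqrt(36*u^2 + 100*v^2 + 1), -10*v/sqrt(36*u^2 + 100*v^2 + 1), 1/sqrt(36*u^2 + 100*v^2 + 1)), and the second partials r_uu, r_uv, r_vv. Take dot products:
  L(u, v) = r_uu · N̂ = 6/sqrt(36*u^2 + 100*v^2 + 1),
  M(u, v) = r_uv · N̂ = 0,
  N(u, v) = r_vv · N̂ = 10/sqrt(36*u^2 + 100*v^2 + 1).
Evaluating at (u, v) = (2, -1/2):
  L = 3*sqrt(170)/85, M = 0, N = sqrt(170)/17.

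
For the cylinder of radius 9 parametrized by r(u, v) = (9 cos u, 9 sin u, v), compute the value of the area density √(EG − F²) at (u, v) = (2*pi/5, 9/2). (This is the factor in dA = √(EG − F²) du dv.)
√(EG − F²)|_{(2*pi/5, 9/2)} = 9

E = 81, F = 0, G = 1, so EG − F² = 81. Taking the positive square root: √(EG − F²) = 9. At (u, v) = (2*pi/5, 9/2): 9.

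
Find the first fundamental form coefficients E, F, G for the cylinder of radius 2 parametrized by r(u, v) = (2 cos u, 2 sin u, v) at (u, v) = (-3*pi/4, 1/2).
E = 4;  F = 0;  G = 1

Partials: r_u = (-2*sin(u), 2*cos(u), 0), r_v = (0, 0, 1). As functions of (u, v):
  E = r_u · r_u = 4,
  F = r_u · r_v = 0,
  G = r_v · r_v = 1.
Evaluating at (u, v) = (-3*pi/4, 1/2): E = 4, F = 0, G = 1.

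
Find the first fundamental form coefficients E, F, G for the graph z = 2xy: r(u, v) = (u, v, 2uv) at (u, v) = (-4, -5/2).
E = 26;  F = 40;  G = 65

Partials: r_u = (1, 0, 2*v), r_v = (0, 1, 2*u). As functions of (u, v):
  E = r_u · r_u = 4*v^2 + 1,
  F = r_u · r_v = 4*u*v,
  G = r_v · r_v = 4*u^2 + 1.
Evaluating at (u, v) = (-4, -5/2): E = 26, F = 40, G = 65.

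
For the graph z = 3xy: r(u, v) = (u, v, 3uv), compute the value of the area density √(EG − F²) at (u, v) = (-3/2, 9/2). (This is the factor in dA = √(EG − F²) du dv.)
√(EG − F²)|_{(-3/2, 9/2)} = sqrt(814)/2

E = 9*v^2 + 1, F = 9*u*v, G = 9*u^2 + 1, so EG − F² = 9*u^2 + 9*v^2 + 1. Taking the positive square root: √(EG − F²) = sqrt(9*u^2 + 9*v^2 + 1). At (u, v) = (-3/2, 9/2): sqrt(814)/2.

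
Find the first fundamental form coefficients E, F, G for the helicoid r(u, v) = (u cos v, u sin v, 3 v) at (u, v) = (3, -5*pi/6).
E = 1;  F = 0;  G = 18

Partials: r_u = (cos(v), sin(v), 0), r_v = (-u*sin(v), u*cos(v), 3). As functions of (u, v):
  E = r_u · r_u = 1,
  F = r_u · r_v = 0,
  G = r_v · r_v = u^2 + 9.
Evaluating at (u, v) = (3, -5*pi/6): E = 1, F = 0, G = 18.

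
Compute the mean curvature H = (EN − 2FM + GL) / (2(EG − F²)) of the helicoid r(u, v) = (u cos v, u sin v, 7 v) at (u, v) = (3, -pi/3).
H = 0

With E = 1, F = 0, G = u^2 + 49, L = 0, M = -7/sqrt(u^2 + 49), N = 0, assemble
  H = (EN − 2FM + GL) / (2(EG − F²)) = 0.
At (u, v) = (3, -pi/3): H = 0.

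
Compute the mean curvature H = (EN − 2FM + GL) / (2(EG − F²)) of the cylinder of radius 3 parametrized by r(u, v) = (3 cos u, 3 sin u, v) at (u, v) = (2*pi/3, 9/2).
H = -1/6

With E = 9, F = 0, G = 1, L = -3, M = 0, N = 0, assemble
  H = (EN − 2FM + GL) / (2(EG − F²)) = -1/6.
At (u, v) = (2*pi/3, 9/2): H = -1/6.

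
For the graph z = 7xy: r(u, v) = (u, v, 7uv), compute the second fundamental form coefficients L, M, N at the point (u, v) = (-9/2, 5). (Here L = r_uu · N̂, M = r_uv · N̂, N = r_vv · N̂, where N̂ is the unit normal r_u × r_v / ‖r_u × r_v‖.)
L = 0;  M = 14*sqrt(8873)/8873;  N = 0

Compute the unit normal N̂(u, v) = (-7*v/sqrt(49*u^2 + 49*v^2 + 1), -7*u/sqrt(49*u^2 + 49*v^2 + 1), 1/sqrt(49*u^2 + 49*v^2 + 1)), and the second partials r_uu, r_uv, r_vv. Take dot products:
  L(u, v) = r_uu · N̂ = 0,
  M(u, v) = r_uv · N̂ = 7/sqrt(49*u^2 + 49*v^2 + 1),
  N(u, v) = r_vv · N̂ = 0.
Evaluating at (u, v) = (-9/2, 5):
  L = 0, M = 14*sqrt(8873)/8873, N = 0.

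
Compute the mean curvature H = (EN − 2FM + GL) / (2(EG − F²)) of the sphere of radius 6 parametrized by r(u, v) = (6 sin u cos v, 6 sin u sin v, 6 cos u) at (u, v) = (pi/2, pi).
H = -1/6

With E = 36, F = 0, G = 36*sin(u)^2, L = -6*sin(u)/Abs(sin(u)), M = 0, N = -6*sin(u)^3/Abs(sin(u)), assemble
  H = (EN − 2FM + GL) / (2(EG − F²)) = -sin(u)/(6*Abs(sin(u))).
At (u, v) = (pi/2, pi): H = -1/6.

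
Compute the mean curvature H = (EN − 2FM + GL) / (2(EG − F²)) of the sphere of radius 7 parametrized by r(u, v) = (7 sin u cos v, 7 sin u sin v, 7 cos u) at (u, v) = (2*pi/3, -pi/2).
H = -1/7

With E = 49, F = 0, G = 49*sin(u)^2, L = -7*sin(u)/Abs(sin(u)), M = 0, N = -7*sin(u)^3/Abs(sin(u)), assemble
  H = (EN − 2FM + GL) / (2(EG − F²)) = -sin(u)/(7*Abs(sin(u))).
At (u, v) = (2*pi/3, -pi/2): H = -1/7.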